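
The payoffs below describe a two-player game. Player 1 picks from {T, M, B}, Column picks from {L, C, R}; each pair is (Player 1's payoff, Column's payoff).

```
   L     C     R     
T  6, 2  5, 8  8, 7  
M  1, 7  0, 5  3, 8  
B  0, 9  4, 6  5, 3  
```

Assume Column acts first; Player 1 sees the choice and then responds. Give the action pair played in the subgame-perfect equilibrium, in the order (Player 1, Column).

Work backward from Player 1's decision.
- L → Player 1 plays T (best of 6, 1, 0); Column gets 2.
- C → Player 1 plays T (best of 5, 0, 4); Column gets 8.
- R → Player 1 plays T (best of 8, 3, 5); Column gets 7.
Maximizing over 2, 8, 7, Column chooses C. Subgame-perfect outcome: (T, C) with payoffs (5, 8).

(T, C)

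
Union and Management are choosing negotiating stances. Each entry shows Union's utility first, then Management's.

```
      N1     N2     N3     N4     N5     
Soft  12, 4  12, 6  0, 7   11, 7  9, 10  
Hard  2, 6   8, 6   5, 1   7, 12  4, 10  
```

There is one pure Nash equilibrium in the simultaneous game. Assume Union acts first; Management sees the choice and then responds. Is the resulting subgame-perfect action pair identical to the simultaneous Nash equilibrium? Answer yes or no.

yes

Solve by backward induction (Union leads).
- Soft → Management plays N5 (best of 4, 6, 7, 7, 10); Union gets 9.
- Hard → Management plays N4 (best of 6, 6, 1, 12, 10); Union gets 7.
Maximizing over 9, 7, Union chooses Soft. Subgame-perfect outcome: (Soft, N5) with payoffs (9, 10).
Now find the simultaneous Nash equilibrium.
Union's best replies: N1→Soft; N2→Soft; N3→Hard; N4→Soft; N5→Soft.
Management's best replies: Soft→N5; Hard→N4.
The unique mutual best reply is (Soft, N5), giving (9, 10).
Sequential outcome (Soft, N5) coincides with the Nash profile (Soft, N5).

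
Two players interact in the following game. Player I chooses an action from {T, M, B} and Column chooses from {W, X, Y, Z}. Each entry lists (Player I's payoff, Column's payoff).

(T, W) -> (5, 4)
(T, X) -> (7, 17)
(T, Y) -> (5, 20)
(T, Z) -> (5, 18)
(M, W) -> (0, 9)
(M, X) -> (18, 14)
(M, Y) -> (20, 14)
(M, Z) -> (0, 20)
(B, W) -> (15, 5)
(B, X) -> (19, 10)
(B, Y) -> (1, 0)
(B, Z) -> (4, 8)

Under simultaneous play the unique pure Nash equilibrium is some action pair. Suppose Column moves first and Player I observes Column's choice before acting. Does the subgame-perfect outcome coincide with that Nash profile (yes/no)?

no

Work backward from Player I's decision.
- W: Player I compares 5, 0, 15 and picks B; Column would get 5.
- X: Player I compares 7, 18, 19 and picks B; Column would get 10.
- Y: Player I compares 5, 20, 1 and picks M; Column would get 14.
- Z: Player I compares 5, 0, 4 and picks T; Column would get 18.
Among 5, 10, 14, 18, the best is 18 at Z. Subgame-perfect outcome: (T, Z) with payoffs (5, 18).
Now find the simultaneous Nash equilibrium.
Player I's best replies: W→B; X→B; Y→M; Z→T.
Column's best replies: T→Y; M→Z; B→X.
The unique mutual best reply is (B, X), giving (19, 10).
Sequential outcome (T, Z) differs from the Nash profile (B, X).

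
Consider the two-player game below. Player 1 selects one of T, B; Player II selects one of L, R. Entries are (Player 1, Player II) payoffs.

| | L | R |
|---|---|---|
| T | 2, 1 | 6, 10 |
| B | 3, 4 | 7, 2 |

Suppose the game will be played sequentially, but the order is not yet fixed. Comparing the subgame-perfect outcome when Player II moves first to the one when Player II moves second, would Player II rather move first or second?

If Player 1 leads: Player II's best replies are T→R, B→L; Player 1's induced payoffs 6, 3; outcome (T, R), payoffs (6, 10).
If Player II leads: Player 1's best replies are L→B, R→B; Player II's induced payoffs 4, 2; outcome (B, L), payoffs (3, 4).
Player II gets 4 moving first and 10 moving second, so Player II prefers to move second.

second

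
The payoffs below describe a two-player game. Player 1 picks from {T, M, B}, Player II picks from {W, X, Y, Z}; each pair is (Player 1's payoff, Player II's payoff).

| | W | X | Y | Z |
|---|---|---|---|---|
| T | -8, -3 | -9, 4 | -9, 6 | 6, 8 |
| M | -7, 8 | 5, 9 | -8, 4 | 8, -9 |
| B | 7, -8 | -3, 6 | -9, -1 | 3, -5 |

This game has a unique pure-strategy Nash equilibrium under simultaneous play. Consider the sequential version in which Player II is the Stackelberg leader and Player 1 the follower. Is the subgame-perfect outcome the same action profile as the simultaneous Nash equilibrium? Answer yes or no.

yes

Solve by backward induction (Player II leads).
- W: Player 1 compares -8, -7, 7 and picks B; Player II would get -8.
- X: Player 1 compares -9, 5, -3 and picks M; Player II would get 9.
- Y: Player 1 compares -9, -8, -9 and picks M; Player II would get 4.
- Z: Player 1 compares 6, 8, 3 and picks M; Player II would get -9.
Maximizing over -8, 9, 4, -9, Player II chooses X. Subgame-perfect outcome: (M, X) with payoffs (5, 9).
Under simultaneous play:
Player 1's best replies: W→B; X→M; Y→M; Z→M.
Player II's best replies: T→Z; M→X; B→X.
Only (M, X) has each player best-responding; Nash payoffs (5, 9).
Sequential outcome (M, X) coincides with the Nash profile (M, X).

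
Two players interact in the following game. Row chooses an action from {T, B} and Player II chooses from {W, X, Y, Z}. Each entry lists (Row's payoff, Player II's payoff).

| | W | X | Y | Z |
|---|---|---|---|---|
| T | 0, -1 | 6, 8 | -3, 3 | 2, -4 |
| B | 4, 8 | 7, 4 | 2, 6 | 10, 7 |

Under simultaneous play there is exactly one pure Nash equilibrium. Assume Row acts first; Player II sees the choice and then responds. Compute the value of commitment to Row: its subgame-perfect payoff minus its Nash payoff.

2

Solve by backward induction (Row leads).
- T: BR = X, leader payoff 6.
- B: BR = W, leader payoff 4.
Among 6, 4, the best is 6 at T. Subgame-perfect outcome: (T, X) with payoffs (6, 8).
Now find the simultaneous Nash equilibrium.
Row's best replies: W→B; X→B; Y→B; Z→B.
Player II's best replies: T→X; B→W.
Only (B, W) has each player best-responding; Nash payoffs (4, 8).
Row's commitment gain: 6 − 4 = 2.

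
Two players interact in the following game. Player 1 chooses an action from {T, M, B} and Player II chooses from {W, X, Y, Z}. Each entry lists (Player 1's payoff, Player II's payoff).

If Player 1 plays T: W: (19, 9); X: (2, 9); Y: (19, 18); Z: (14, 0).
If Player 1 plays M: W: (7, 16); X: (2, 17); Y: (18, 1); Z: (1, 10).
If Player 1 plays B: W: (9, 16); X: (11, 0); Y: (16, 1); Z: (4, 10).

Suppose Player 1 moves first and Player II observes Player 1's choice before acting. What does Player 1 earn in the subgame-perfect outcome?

19

Backward induction with Player 1 moving first.
- T: BR = Y, leader payoff 19.
- M: BR = X, leader payoff 2.
- B: BR = W, leader payoff 9.
Player 1's induced payoffs are 19, 2, 9, so Player 1 commits to T. Subgame-perfect outcome: (T, Y) with payoffs (19, 18).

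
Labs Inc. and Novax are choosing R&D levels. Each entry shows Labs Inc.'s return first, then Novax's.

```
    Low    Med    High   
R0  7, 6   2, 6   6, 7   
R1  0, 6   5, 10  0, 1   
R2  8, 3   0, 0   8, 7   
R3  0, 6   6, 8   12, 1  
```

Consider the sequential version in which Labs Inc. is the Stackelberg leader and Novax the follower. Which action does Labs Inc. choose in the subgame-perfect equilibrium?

R2

Work backward from Novax's decision.
- R0: Novax compares 6, 6, 7 and picks High; Labs Inc. would get 6.
- R1: Novax compares 6, 10, 1 and picks Med; Labs Inc. would get 5.
- R2: Novax compares 3, 0, 7 and picks High; Labs Inc. would get 8.
- R3: Novax compares 6, 8, 1 and picks Med; Labs Inc. would get 6.
Among 6, 5, 8, 6, the best is 8 at R2. Subgame-perfect outcome: (R2, High) with payoffs (8, 7).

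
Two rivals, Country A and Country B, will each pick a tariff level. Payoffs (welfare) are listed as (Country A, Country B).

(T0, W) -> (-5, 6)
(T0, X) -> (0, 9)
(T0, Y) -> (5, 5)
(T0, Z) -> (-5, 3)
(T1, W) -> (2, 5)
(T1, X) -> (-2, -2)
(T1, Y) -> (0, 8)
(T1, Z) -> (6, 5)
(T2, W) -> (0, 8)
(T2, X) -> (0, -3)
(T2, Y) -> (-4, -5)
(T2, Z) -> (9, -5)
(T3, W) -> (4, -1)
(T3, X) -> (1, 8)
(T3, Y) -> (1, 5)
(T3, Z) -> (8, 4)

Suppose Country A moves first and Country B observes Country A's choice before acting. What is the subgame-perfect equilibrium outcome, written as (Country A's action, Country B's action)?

(T3, X)

Country B best-responds to each possible Country A move:
- T0: BR = X, leader payoff 0.
- T1: BR = Y, leader payoff 0.
- T2: BR = W, leader payoff 0.
- T3: BR = X, leader payoff 1.
Country A's induced payoffs are 0, 0, 0, 1, so Country A commits to T3. Subgame-perfect outcome: (T3, X) with payoffs (1, 8).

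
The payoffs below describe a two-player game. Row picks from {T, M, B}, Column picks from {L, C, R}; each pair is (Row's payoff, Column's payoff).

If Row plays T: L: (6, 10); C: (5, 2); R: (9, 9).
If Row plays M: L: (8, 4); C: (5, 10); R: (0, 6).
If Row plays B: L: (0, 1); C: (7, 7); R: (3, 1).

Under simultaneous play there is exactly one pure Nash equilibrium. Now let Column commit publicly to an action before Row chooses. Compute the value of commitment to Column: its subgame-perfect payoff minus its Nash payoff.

Row best-responds to each possible Column move:
- L → Row plays M (best of 6, 8, 0); Column gets 4.
- C → Row plays B (best of 5, 5, 7); Column gets 7.
- R → Row plays T (best of 9, 0, 3); Column gets 9.
Column's induced payoffs are 4, 7, 9, so Column commits to R. Subgame-perfect outcome: (T, R) with payoffs (9, 9).
For the simultaneous game, intersect best replies.
Row's best replies: L→M; C→B; R→T.
Column's best replies: T→L; M→C; B→C.
Only (B, C) has each player best-responding; Nash payoffs (7, 7).
Column's commitment gain: 9 − 7 = 2.

2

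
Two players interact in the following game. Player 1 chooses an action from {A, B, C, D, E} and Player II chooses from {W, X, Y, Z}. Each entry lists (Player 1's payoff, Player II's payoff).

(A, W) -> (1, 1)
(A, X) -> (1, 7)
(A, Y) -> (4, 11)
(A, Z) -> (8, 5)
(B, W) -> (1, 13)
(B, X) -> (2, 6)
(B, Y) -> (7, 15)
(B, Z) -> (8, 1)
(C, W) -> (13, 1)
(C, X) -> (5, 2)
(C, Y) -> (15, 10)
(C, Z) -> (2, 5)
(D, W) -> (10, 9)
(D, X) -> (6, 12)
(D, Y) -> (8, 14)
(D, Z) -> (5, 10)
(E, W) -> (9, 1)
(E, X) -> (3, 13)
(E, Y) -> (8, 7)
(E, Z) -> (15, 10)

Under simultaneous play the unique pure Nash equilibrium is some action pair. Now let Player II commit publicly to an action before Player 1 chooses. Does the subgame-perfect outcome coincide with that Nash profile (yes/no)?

Solve by backward induction (Player II leads).
- W: BR = C, leader payoff 1.
- X: BR = D, leader payoff 12.
- Y: BR = C, leader payoff 10.
- Z: BR = E, leader payoff 10.
Maximizing over 1, 12, 10, 10, Player II chooses X. Subgame-perfect outcome: (D, X) with payoffs (6, 12).
Now find the simultaneous Nash equilibrium.
Player 1's best replies: W→C; X→D; Y→C; Z→E.
Player II's best replies: A→Y; B→Y; C→Y; D→Y; E→X.
Only (C, Y) has each player best-responding; Nash payoffs (15, 10).
Sequential outcome (D, X) differs from the Nash profile (C, Y).

no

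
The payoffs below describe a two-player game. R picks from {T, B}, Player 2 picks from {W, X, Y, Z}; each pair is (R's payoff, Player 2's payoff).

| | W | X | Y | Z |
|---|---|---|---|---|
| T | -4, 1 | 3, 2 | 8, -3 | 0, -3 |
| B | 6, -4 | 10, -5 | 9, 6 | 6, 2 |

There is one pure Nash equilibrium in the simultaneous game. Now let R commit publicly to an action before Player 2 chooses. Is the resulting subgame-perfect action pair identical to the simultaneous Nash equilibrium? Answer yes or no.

yes

Backward induction with R moving first.
- T → Player 2 plays X (best of 1, 2, -3, -3); R gets 3.
- B → Player 2 plays Y (best of -4, -5, 6, 2); R gets 9.
R's induced payoffs are 3, 9, so R commits to B. Subgame-perfect outcome: (B, Y) with payoffs (9, 6).
Under simultaneous play:
R's best replies: W→B; X→B; Y→B; Z→B.
Player 2's best replies: T→X; B→Y.
The unique mutual best reply is (B, Y), giving (9, 6).
Sequential outcome (B, Y) coincides with the Nash profile (B, Y).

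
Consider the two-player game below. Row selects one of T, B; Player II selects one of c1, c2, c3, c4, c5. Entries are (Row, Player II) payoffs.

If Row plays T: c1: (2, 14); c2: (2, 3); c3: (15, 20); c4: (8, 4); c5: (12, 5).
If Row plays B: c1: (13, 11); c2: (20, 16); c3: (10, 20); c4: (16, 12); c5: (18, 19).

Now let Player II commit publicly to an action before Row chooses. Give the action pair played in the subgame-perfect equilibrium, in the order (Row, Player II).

(T, c3)

Solve by backward induction (Player II leads).
- c1: Row compares 2, 13 and picks B; Player II would get 11.
- c2: Row compares 2, 20 and picks B; Player II would get 16.
- c3: Row compares 15, 10 and picks T; Player II would get 20.
- c4: Row compares 8, 16 and picks B; Player II would get 12.
- c5: Row compares 12, 18 and picks B; Player II would get 19.
Maximizing over 11, 16, 20, 12, 19, Player II chooses c3. Subgame-perfect outcome: (T, c3) with payoffs (15, 20).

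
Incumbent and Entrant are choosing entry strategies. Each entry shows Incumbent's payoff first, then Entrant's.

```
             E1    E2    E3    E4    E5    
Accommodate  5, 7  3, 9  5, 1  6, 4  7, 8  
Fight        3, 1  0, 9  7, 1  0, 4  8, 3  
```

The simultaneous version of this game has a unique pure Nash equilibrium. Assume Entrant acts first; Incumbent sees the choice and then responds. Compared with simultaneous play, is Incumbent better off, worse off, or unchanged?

Incumbent best-responds to each possible Entrant move:
- E1 → Incumbent plays Accommodate (best of 5, 3); Entrant gets 7.
- E2 → Incumbent plays Accommodate (best of 3, 0); Entrant gets 9.
- E3 → Incumbent plays Fight (best of 5, 7); Entrant gets 1.
- E4 → Incumbent plays Accommodate (best of 6, 0); Entrant gets 4.
- E5 → Incumbent plays Fight (best of 7, 8); Entrant gets 3.
Entrant's induced payoffs are 7, 9, 1, 4, 3, so Entrant commits to E2. Subgame-perfect outcome: (Accommodate, E2) with payoffs (3, 9).
For the simultaneous game, intersect best replies.
Incumbent's best replies: E1→Accommodate; E2→Accommodate; E3→Fight; E4→Accommodate; E5→Fight.
Entrant's best replies: Accommodate→E2; Fight→E2.
The unique mutual best reply is (Accommodate, E2), giving (3, 9).
Incumbent earns 3 sequentially versus 3 at the Nash outcome: unchanged.

unchanged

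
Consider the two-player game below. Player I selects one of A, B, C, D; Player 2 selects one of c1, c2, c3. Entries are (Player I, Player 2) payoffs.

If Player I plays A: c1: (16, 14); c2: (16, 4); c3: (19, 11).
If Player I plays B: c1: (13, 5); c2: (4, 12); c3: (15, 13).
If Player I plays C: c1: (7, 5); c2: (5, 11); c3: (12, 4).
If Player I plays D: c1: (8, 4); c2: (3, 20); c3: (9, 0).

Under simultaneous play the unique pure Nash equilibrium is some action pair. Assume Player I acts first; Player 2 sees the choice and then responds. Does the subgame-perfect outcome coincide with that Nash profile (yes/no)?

Backward induction with Player I moving first.
- A: BR = c1, leader payoff 16.
- B: BR = c3, leader payoff 15.
- C: BR = c2, leader payoff 5.
- D: BR = c2, leader payoff 3.
Among 16, 15, 5, 3, the best is 16 at A. Subgame-perfect outcome: (A, c1) with payoffs (16, 14).
Now find the simultaneous Nash equilibrium.
Player I's best replies: c1→A; c2→A; c3→A.
Player 2's best replies: A→c1; B→c3; C→c2; D→c2.
Only (A, c1) has each player best-responding; Nash payoffs (16, 14).
Sequential outcome (A, c1) coincides with the Nash profile (A, c1).

yes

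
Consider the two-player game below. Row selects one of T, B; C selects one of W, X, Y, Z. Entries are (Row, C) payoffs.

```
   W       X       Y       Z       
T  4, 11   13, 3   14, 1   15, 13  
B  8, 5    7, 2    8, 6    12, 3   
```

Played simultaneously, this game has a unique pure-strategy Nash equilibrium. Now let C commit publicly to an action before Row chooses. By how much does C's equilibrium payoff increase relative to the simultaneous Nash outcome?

0

Row best-responds to each possible C move:
- W → Row plays B (best of 4, 8); C gets 5.
- X → Row plays T (best of 13, 7); C gets 3.
- Y → Row plays T (best of 14, 8); C gets 1.
- Z → Row plays T (best of 15, 12); C gets 13.
Among 5, 3, 1, 13, the best is 13 at Z. Subgame-perfect outcome: (T, Z) with payoffs (15, 13).
Now find the simultaneous Nash equilibrium.
Row's best replies: W→B; X→T; Y→T; Z→T.
C's best replies: T→Z; B→Y.
The unique mutual best reply is (T, Z), giving (15, 13).
C's commitment gain: 13 − 13 = 0.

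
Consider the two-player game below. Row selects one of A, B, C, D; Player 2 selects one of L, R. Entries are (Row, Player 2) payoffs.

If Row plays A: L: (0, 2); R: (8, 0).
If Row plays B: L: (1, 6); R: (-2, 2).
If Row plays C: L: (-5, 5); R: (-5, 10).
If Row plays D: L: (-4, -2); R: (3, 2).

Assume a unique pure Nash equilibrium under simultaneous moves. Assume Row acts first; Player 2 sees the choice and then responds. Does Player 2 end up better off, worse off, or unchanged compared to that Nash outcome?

Work backward from Player 2's decision.
- A → Player 2 plays L (best of 2, 0); Row gets 0.
- B → Player 2 plays L (best of 6, 2); Row gets 1.
- C → Player 2 plays R (best of 5, 10); Row gets -5.
- D → Player 2 plays R (best of -2, 2); Row gets 3.
Row's induced payoffs are 0, 1, -5, 3, so Row commits to D. Subgame-perfect outcome: (D, R) with payoffs (3, 2).
Now find the simultaneous Nash equilibrium.
Row's best replies: L→B; R→A.
Player 2's best replies: A→L; B→L; C→R; D→R.
Only (B, L) has each player best-responding; Nash payoffs (1, 6).
Player 2 earns 2 sequentially versus 6 at the Nash outcome: worse off.

worse off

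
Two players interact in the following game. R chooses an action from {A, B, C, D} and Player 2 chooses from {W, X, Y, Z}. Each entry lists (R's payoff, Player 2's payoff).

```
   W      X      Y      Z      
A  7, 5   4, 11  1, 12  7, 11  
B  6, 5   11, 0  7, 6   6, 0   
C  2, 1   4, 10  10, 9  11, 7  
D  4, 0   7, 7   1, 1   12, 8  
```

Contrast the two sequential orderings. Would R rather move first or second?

If R leads: Player 2's best replies are A→Y, B→Y, C→X, D→Z; R's induced payoffs 1, 7, 4, 12; outcome (D, Z), payoffs (12, 8).
If Player 2 leads: R's best replies are W→A, X→B, Y→C, Z→D; Player 2's induced payoffs 5, 0, 9, 8; outcome (C, Y), payoffs (10, 9).
R gets 12 moving first and 10 moving second, so R prefers to move first.

first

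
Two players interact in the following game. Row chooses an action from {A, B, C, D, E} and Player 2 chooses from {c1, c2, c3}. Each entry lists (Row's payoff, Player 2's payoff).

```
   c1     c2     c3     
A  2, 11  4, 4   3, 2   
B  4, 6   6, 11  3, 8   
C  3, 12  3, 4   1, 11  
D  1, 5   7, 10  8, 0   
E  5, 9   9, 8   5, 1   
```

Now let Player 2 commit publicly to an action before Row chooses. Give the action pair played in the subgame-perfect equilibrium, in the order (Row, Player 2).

(E, c1)

Solve by backward induction (Player 2 leads).
- c1 → Row plays E (best of 2, 4, 3, 1, 5); Player 2 gets 9.
- c2 → Row plays E (best of 4, 6, 3, 7, 9); Player 2 gets 8.
- c3 → Row plays D (best of 3, 3, 1, 8, 5); Player 2 gets 0.
Player 2's induced payoffs are 9, 8, 0, so Player 2 commits to c1. Subgame-perfect outcome: (E, c1) with payoffs (5, 9).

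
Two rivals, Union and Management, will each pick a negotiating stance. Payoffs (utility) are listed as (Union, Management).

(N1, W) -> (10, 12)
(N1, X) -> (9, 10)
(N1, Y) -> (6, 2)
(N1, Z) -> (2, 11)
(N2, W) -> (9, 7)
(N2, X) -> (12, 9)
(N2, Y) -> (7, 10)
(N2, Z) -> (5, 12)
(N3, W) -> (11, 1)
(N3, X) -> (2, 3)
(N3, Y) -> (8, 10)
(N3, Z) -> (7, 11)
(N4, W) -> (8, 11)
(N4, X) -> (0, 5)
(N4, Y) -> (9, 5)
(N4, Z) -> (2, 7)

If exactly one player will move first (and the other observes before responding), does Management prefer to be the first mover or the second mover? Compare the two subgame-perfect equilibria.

second

If Union leads: Management's best replies are N1→W, N2→Z, N3→Z, N4→W; Union's induced payoffs 10, 5, 7, 8; outcome (N1, W), payoffs (10, 12).
If Management leads: Union's best replies are W→N3, X→N2, Y→N4, Z→N3; Management's induced payoffs 1, 9, 5, 11; outcome (N3, Z), payoffs (7, 11).
Management gets 11 moving first and 12 moving second, so Management prefers to move second.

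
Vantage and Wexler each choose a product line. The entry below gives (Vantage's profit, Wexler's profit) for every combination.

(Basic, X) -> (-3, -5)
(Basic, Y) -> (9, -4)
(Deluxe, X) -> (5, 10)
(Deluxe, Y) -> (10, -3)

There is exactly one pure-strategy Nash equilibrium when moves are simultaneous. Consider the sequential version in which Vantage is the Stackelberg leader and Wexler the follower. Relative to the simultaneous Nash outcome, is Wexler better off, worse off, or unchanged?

Wexler best-responds to each possible Vantage move:
- Basic: BR = Y, leader payoff 9.
- Deluxe: BR = X, leader payoff 5.
Maximizing over 9, 5, Vantage chooses Basic. Subgame-perfect outcome: (Basic, Y) with payoffs (9, -4).
For the simultaneous game, intersect best replies.
Vantage's best replies: X→Deluxe; Y→Deluxe.
Wexler's best replies: Basic→Y; Deluxe→X.
The unique mutual best reply is (Deluxe, X), giving (5, 10).
Wexler earns -4 sequentially versus 10 at the Nash outcome: worse off.

worse off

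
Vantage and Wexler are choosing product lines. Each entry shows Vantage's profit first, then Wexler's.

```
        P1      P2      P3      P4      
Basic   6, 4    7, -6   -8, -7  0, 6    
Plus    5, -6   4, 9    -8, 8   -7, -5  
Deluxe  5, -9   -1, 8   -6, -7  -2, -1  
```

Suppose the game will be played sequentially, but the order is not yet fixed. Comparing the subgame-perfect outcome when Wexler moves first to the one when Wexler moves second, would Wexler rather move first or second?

second

If Vantage leads: Wexler's best replies are Basic→P4, Plus→P2, Deluxe→P2; Vantage's induced payoffs 0, 4, -1; outcome (Plus, P2), payoffs (4, 9).
If Wexler leads: Vantage's best replies are P1→Basic, P2→Basic, P3→Deluxe, P4→Basic; Wexler's induced payoffs 4, -6, -7, 6; outcome (Basic, P4), payoffs (0, 6).
Wexler gets 6 moving first and 9 moving second, so Wexler prefers to move second.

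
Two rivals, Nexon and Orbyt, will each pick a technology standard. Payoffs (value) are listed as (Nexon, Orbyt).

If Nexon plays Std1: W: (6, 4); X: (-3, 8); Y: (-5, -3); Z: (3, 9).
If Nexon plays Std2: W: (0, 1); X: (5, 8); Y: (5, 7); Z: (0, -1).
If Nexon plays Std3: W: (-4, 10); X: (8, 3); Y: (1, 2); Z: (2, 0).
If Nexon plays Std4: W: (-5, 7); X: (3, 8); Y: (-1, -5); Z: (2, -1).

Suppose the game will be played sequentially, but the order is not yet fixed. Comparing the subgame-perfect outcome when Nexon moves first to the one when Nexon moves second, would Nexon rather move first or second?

If Nexon leads: Orbyt's best replies are Std1→Z, Std2→X, Std3→W, Std4→X; Nexon's induced payoffs 3, 5, -4, 3; outcome (Std2, X), payoffs (5, 8).
If Orbyt leads: Nexon's best replies are W→Std1, X→Std3, Y→Std2, Z→Std1; Orbyt's induced payoffs 4, 3, 7, 9; outcome (Std1, Z), payoffs (3, 9).
Nexon gets 5 moving first and 3 moving second, so Nexon prefers to move first.

first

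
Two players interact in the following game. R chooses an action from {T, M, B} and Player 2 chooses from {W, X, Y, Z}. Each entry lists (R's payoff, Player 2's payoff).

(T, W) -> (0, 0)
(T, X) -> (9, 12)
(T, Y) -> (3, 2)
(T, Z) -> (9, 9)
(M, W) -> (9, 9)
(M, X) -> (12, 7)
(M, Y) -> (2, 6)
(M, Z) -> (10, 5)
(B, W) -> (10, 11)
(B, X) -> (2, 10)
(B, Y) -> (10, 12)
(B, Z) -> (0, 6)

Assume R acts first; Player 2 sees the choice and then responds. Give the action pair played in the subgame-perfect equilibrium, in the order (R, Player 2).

(B, Y)

Work backward from Player 2's decision.
- T → Player 2 plays X (best of 0, 12, 2, 9); R gets 9.
- M → Player 2 plays W (best of 9, 7, 6, 5); R gets 9.
- B → Player 2 plays Y (best of 11, 10, 12, 6); R gets 10.
Among 9, 9, 10, the best is 10 at B. Subgame-perfect outcome: (B, Y) with payoffs (10, 12).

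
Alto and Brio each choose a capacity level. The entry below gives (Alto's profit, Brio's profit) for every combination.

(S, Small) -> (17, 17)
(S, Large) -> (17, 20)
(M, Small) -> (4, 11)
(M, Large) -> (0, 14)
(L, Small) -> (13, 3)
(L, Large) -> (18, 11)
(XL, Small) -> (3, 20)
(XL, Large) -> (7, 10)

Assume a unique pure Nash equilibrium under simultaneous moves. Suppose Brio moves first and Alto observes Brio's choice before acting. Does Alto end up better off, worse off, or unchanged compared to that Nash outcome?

Work backward from Alto's decision.
- Small → Alto plays S (best of 17, 4, 13, 3); Brio gets 17.
- Large → Alto plays L (best of 17, 0, 18, 7); Brio gets 11.
Among 17, 11, the best is 17 at Small. Subgame-perfect outcome: (S, Small) with payoffs (17, 17).
Under simultaneous play:
Alto's best replies: Small→S; Large→L.
Brio's best replies: S→Large; M→Large; L→Large; XL→Small.
The unique mutual best reply is (L, Large), giving (18, 11).
Alto earns 17 sequentially versus 18 at the Nash outcome: worse off.

worse off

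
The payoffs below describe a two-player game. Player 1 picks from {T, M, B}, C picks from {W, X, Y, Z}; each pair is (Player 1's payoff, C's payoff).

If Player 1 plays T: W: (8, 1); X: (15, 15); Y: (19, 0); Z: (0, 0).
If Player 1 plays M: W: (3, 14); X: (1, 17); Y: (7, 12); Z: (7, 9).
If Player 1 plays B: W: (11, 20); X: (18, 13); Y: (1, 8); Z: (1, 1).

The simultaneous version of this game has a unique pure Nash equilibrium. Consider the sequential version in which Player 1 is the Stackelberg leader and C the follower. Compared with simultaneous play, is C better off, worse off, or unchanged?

worse off

Work backward from C's decision.
- T: C compares 1, 15, 0, 0 and picks X; Player 1 would get 15.
- M: C compares 14, 17, 12, 9 and picks X; Player 1 would get 1.
- B: C compares 20, 13, 8, 1 and picks W; Player 1 would get 11.
Maximizing over 15, 1, 11, Player 1 chooses T. Subgame-perfect outcome: (T, X) with payoffs (15, 15).
Under simultaneous play:
Player 1's best replies: W→B; X→B; Y→T; Z→M.
C's best replies: T→X; M→X; B→W.
Only (B, W) has each player best-responding; Nash payoffs (11, 20).
C earns 15 sequentially versus 20 at the Nash outcome: worse off.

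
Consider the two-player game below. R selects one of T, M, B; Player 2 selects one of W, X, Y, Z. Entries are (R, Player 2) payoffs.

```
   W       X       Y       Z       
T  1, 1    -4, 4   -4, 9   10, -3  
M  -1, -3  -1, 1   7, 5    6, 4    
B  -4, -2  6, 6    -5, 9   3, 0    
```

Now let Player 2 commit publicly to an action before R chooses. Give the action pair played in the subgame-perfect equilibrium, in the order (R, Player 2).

R best-responds to each possible Player 2 move:
- W: BR = T, leader payoff 1.
- X: BR = B, leader payoff 6.
- Y: BR = M, leader payoff 5.
- Z: BR = T, leader payoff -3.
Among 1, 6, 5, -3, the best is 6 at X. Subgame-perfect outcome: (B, X) with payoffs (6, 6).

(B, X)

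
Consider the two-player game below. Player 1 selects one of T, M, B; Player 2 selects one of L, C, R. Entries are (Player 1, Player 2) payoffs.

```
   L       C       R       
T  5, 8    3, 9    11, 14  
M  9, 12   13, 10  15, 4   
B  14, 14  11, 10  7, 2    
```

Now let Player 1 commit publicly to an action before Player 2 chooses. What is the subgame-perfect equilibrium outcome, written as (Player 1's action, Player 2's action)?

(B, L)

Work backward from Player 2's decision.
- T: BR = R, leader payoff 11.
- M: BR = L, leader payoff 9.
- B: BR = L, leader payoff 14.
Player 1's induced payoffs are 11, 9, 14, so Player 1 commits to B. Subgame-perfect outcome: (B, L) with payoffs (14, 14).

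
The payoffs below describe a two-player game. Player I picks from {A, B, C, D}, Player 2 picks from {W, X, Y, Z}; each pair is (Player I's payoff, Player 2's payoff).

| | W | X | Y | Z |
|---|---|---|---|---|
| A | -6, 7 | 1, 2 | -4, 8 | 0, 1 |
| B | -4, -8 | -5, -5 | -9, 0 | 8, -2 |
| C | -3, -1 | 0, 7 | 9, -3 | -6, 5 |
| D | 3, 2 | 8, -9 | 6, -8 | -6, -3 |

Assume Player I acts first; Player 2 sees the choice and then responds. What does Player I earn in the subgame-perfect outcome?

Work backward from Player 2's decision.
- A: Player 2 compares 7, 2, 8, 1 and picks Y; Player I would get -4.
- B: Player 2 compares -8, -5, 0, -2 and picks Y; Player I would get -9.
- C: Player 2 compares -1, 7, -3, 5 and picks X; Player I would get 0.
- D: Player 2 compares 2, -9, -8, -3 and picks W; Player I would get 3.
Player I's induced payoffs are -4, -9, 0, 3, so Player I commits to D. Subgame-perfect outcome: (D, W) with payoffs (3, 2).

3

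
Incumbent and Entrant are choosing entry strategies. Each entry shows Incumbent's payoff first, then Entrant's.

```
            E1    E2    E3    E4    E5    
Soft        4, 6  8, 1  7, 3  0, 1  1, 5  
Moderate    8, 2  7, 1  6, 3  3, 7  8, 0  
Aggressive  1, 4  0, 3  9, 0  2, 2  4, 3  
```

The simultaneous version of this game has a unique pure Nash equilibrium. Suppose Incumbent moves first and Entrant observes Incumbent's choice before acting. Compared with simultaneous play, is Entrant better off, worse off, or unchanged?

worse off

Entrant best-responds to each possible Incumbent move:
- Soft: Entrant compares 6, 1, 3, 1, 5 and picks E1; Incumbent would get 4.
- Moderate: Entrant compares 2, 1, 3, 7, 0 and picks E4; Incumbent would get 3.
- Aggressive: Entrant compares 4, 3, 0, 2, 3 and picks E1; Incumbent would get 1.
Among 4, 3, 1, the best is 4 at Soft. Subgame-perfect outcome: (Soft, E1) with payoffs (4, 6).
Now find the simultaneous Nash equilibrium.
Incumbent's best replies: E1→Moderate; E2→Soft; E3→Aggressive; E4→Moderate; E5→Moderate.
Entrant's best replies: Soft→E1; Moderate→E4; Aggressive→E1.
Only (Moderate, E4) has each player best-responding; Nash payoffs (3, 7).
Entrant earns 6 sequentially versus 7 at the Nash outcome: worse off.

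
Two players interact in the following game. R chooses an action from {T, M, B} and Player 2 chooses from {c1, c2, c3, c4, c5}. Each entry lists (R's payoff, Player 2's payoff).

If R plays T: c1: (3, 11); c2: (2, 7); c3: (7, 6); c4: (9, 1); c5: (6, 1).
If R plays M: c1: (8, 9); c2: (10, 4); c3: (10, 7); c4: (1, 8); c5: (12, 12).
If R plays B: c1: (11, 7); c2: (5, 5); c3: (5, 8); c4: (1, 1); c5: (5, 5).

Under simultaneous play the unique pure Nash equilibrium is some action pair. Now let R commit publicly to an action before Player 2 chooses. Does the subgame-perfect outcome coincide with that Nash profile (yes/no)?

Solve by backward induction (R leads).
- T: Player 2 compares 11, 7, 6, 1, 1 and picks c1; R would get 3.
- M: Player 2 compares 9, 4, 7, 8, 12 and picks c5; R would get 12.
- B: Player 2 compares 7, 5, 8, 1, 5 and picks c3; R would get 5.
Among 3, 12, 5, the best is 12 at M. Subgame-perfect outcome: (M, c5) with payoffs (12, 12).
Under simultaneous play:
R's best replies: c1→B; c2→M; c3→M; c4→T; c5→M.
Player 2's best replies: T→c1; M→c5; B→c3.
The unique mutual best reply is (M, c5), giving (12, 12).
Sequential outcome (M, c5) coincides with the Nash profile (M, c5).

yes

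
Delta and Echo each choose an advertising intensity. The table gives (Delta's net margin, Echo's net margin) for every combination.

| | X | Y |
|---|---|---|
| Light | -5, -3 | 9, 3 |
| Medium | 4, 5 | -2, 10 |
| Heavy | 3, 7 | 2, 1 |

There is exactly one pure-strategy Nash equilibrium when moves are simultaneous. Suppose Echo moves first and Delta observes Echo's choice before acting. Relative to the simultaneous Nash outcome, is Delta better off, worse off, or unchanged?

Solve by backward induction (Echo leads).
- X → Delta plays Medium (best of -5, 4, 3); Echo gets 5.
- Y → Delta plays Light (best of 9, -2, 2); Echo gets 3.
Among 5, 3, the best is 5 at X. Subgame-perfect outcome: (Medium, X) with payoffs (4, 5).
Now find the simultaneous Nash equilibrium.
Delta's best replies: X→Medium; Y→Light.
Echo's best replies: Light→Y; Medium→Y; Heavy→X.
Only (Light, Y) has each player best-responding; Nash payoffs (9, 3).
Delta earns 4 sequentially versus 9 at the Nash outcome: worse off.

worse off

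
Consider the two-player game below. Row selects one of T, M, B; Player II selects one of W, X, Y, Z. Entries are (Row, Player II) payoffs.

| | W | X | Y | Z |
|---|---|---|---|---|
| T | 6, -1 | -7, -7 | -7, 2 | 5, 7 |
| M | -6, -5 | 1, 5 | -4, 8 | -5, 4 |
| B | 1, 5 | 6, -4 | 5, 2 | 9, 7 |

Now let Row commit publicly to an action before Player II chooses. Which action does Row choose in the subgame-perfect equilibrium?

B

Work backward from Player II's decision.
- T: BR = Z, leader payoff 5.
- M: BR = Y, leader payoff -4.
- B: BR = Z, leader payoff 9.
Row's induced payoffs are 5, -4, 9, so Row commits to B. Subgame-perfect outcome: (B, Z) with payoffs (9, 7).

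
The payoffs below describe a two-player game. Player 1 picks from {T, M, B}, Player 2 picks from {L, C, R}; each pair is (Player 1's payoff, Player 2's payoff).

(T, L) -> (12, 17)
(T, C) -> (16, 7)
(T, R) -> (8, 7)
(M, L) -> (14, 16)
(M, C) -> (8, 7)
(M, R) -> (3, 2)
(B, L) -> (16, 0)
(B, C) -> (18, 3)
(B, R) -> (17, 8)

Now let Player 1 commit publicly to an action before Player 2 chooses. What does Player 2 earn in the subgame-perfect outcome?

8

Work backward from Player 2's decision.
- T → Player 2 plays L (best of 17, 7, 7); Player 1 gets 12.
- M → Player 2 plays L (best of 16, 7, 2); Player 1 gets 14.
- B → Player 2 plays R (best of 0, 3, 8); Player 1 gets 17.
Player 1's induced payoffs are 12, 14, 17, so Player 1 commits to B. Subgame-perfect outcome: (B, R) with payoffs (17, 8).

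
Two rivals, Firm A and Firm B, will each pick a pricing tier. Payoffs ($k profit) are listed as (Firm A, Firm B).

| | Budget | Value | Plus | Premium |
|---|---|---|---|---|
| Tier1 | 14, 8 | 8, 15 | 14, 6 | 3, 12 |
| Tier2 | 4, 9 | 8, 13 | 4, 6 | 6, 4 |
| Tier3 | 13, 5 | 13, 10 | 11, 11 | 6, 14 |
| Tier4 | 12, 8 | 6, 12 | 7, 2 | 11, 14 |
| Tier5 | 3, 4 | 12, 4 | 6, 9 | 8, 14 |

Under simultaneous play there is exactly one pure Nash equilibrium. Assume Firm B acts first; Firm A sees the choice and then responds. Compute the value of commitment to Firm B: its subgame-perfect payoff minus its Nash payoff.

0

Firm A best-responds to each possible Firm B move:
- Budget: BR = Tier1, leader payoff 8.
- Value: BR = Tier3, leader payoff 10.
- Plus: BR = Tier1, leader payoff 6.
- Premium: BR = Tier4, leader payoff 14.
Maximizing over 8, 10, 6, 14, Firm B chooses Premium. Subgame-perfect outcome: (Tier4, Premium) with payoffs (11, 14).
Under simultaneous play:
Firm A's best replies: Budget→Tier1; Value→Tier3; Plus→Tier1; Premium→Tier4.
Firm B's best replies: Tier1→Value; Tier2→Value; Tier3→Premium; Tier4→Premium; Tier5→Premium.
The unique mutual best reply is (Tier4, Premium), giving (11, 14).
Firm B's commitment gain: 14 − 14 = 0.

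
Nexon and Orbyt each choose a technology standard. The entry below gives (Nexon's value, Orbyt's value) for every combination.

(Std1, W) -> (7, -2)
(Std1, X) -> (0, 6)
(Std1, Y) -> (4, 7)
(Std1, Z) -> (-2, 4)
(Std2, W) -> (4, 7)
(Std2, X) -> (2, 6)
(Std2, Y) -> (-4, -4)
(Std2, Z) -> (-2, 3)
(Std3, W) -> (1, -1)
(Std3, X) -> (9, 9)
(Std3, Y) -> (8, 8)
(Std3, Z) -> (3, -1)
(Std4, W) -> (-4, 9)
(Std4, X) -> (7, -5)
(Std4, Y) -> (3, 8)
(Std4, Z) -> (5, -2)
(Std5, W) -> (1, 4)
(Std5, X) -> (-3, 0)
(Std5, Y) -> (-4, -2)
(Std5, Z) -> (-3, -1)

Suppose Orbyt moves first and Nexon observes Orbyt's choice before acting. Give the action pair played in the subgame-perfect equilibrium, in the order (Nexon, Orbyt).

Nexon best-responds to each possible Orbyt move:
- W: Nexon compares 7, 4, 1, -4, 1 and picks Std1; Orbyt would get -2.
- X: Nexon compares 0, 2, 9, 7, -3 and picks Std3; Orbyt would get 9.
- Y: Nexon compares 4, -4, 8, 3, -4 and picks Std3; Orbyt would get 8.
- Z: Nexon compares -2, -2, 3, 5, -3 and picks Std4; Orbyt would get -2.
Maximizing over -2, 9, 8, -2, Orbyt chooses X. Subgame-perfect outcome: (Std3, X) with payoffs (9, 9).

(Std3, X)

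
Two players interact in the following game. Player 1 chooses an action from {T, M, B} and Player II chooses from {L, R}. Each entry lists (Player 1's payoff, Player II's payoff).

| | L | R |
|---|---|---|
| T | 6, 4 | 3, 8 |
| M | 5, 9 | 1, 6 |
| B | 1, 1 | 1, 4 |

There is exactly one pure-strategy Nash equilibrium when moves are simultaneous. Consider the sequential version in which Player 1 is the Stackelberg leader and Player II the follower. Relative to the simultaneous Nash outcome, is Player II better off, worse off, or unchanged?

Backward induction with Player 1 moving first.
- T: BR = R, leader payoff 3.
- M: BR = L, leader payoff 5.
- B: BR = R, leader payoff 1.
Maximizing over 3, 5, 1, Player 1 chooses M. Subgame-perfect outcome: (M, L) with payoffs (5, 9).
Now find the simultaneous Nash equilibrium.
Player 1's best replies: L→T; R→T.
Player II's best replies: T→R; M→L; B→R.
Only (T, R) has each player best-responding; Nash payoffs (3, 8).
Player II earns 9 sequentially versus 8 at the Nash outcome: better off.

better off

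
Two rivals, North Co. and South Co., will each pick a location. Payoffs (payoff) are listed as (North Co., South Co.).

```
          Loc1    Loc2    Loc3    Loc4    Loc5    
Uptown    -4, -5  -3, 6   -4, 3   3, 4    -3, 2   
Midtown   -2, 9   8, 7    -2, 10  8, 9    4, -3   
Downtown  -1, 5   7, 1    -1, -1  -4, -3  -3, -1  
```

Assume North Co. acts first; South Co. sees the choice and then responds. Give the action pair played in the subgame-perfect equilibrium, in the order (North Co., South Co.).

(Downtown, Loc1)

Solve by backward induction (North Co. leads).
- Uptown: South Co. compares -5, 6, 3, 4, 2 and picks Loc2; North Co. would get -3.
- Midtown: South Co. compares 9, 7, 10, 9, -3 and picks Loc3; North Co. would get -2.
- Downtown: South Co. compares 5, 1, -1, -3, -1 and picks Loc1; North Co. would get -1.
North Co.'s induced payoffs are -3, -2, -1, so North Co. commits to Downtown. Subgame-perfect outcome: (Downtown, Loc1) with payoffs (-1, 5).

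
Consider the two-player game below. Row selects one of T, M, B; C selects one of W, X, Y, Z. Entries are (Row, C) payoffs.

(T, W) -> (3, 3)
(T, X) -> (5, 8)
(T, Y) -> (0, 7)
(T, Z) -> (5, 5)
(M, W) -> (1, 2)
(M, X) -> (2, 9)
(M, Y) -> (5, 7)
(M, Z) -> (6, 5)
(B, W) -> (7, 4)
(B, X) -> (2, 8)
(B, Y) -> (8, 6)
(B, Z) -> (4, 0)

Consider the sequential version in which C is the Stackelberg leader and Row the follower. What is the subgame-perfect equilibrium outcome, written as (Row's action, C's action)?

(T, X)

Backward induction with C moving first.
- W: Row compares 3, 1, 7 and picks B; C would get 4.
- X: Row compares 5, 2, 2 and picks T; C would get 8.
- Y: Row compares 0, 5, 8 and picks B; C would get 6.
- Z: Row compares 5, 6, 4 and picks M; C would get 5.
C's induced payoffs are 4, 8, 6, 5, so C commits to X. Subgame-perfect outcome: (T, X) with payoffs (5, 8).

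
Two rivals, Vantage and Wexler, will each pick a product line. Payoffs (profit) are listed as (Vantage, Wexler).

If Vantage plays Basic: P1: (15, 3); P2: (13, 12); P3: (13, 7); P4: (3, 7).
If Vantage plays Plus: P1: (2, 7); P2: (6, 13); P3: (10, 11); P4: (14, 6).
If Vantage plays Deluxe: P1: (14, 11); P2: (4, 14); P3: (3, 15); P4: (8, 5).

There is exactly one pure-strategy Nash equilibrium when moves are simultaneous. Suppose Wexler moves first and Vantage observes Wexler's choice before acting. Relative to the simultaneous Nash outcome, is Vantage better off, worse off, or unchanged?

Backward induction with Wexler moving first.
- P1 → Vantage plays Basic (best of 15, 2, 14); Wexler gets 3.
- P2 → Vantage plays Basic (best of 13, 6, 4); Wexler gets 12.
- P3 → Vantage plays Basic (best of 13, 10, 3); Wexler gets 7.
- P4 → Vantage plays Plus (best of 3, 14, 8); Wexler gets 6.
Among 3, 12, 7, 6, the best is 12 at P2. Subgame-perfect outcome: (Basic, P2) with payoffs (13, 12).
For the simultaneous game, intersect best replies.
Vantage's best replies: P1→Basic; P2→Basic; P3→Basic; P4→Plus.
Wexler's best replies: Basic→P2; Plus→P2; Deluxe→P3.
Only (Basic, P2) has each player best-responding; Nash payoffs (13, 12).
Vantage earns 13 sequentially versus 13 at the Nash outcome: unchanged.

unchanged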